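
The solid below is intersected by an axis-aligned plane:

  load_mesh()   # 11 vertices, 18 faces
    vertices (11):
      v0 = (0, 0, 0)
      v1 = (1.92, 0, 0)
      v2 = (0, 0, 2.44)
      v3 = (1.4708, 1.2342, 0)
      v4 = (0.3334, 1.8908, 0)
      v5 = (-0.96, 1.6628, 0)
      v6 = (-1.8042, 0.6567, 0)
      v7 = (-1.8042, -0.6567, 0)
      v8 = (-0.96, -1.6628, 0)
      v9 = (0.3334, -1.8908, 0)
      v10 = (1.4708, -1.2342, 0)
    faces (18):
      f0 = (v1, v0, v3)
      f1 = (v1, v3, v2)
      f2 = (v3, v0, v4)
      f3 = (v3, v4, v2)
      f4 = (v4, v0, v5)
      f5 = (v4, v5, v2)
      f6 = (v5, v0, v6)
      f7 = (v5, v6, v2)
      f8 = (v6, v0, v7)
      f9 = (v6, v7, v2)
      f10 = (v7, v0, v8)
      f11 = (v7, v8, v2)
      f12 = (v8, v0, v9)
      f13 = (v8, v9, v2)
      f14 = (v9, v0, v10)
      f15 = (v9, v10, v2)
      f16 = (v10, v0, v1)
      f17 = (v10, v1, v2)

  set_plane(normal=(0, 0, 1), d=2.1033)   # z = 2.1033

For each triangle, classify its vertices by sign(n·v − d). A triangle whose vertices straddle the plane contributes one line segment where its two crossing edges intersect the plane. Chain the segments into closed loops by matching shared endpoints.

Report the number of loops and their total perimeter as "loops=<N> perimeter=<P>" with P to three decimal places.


loops=1 perimeter=1.631

Straddling triangles (9 of 18):
  (v1,v3,v2) [--+] → (0.202958, 0.170309, 2.1033)–(0.264944, 0, 2.1033)  len=0.1812
  (v3,v4,v2) [--+] → (0.0460065, 0.260915, 2.1033)–(0.202958, 0.170309, 2.1033)  len=0.1812
  (v4,v5,v2) [--+] → (-0.132472, 0.229453, 2.1033)–(0.0460065, 0.260915, 2.1033)  len=0.1812
  (v5,v6,v2) [--+] → (-0.248965, 0.0906192, 2.1033)–(-0.132472, 0.229453, 2.1033)  len=0.1812
  (v6,v7,v2) [--+] → (-0.248965, -0.0906192, 2.1033)–(-0.248965, 0.0906192, 2.1033)  len=0.1812
  (v7,v8,v2) [--+] → (-0.132472, -0.229453, 2.1033)–(-0.248965, -0.0906192, 2.1033)  len=0.1812
  (v8,v9,v2) [--+] → (0.0460065, -0.260915, 2.1033)–(-0.132472, -0.229453, 2.1033)  len=0.1812
  (v9,v10,v2) [--+] → (0.202958, -0.170309, 2.1033)–(0.0460065, -0.260915, 2.1033)  len=0.1812
  (v10,v1,v2) [--+] → (0.264944, 0, 2.1033)–(0.202958, -0.170309, 2.1033)  len=0.1812

Chained into 1 loop(s):
  loop 1: 9 segments, perimeter = 1.6311
Total perimeter = 1.631


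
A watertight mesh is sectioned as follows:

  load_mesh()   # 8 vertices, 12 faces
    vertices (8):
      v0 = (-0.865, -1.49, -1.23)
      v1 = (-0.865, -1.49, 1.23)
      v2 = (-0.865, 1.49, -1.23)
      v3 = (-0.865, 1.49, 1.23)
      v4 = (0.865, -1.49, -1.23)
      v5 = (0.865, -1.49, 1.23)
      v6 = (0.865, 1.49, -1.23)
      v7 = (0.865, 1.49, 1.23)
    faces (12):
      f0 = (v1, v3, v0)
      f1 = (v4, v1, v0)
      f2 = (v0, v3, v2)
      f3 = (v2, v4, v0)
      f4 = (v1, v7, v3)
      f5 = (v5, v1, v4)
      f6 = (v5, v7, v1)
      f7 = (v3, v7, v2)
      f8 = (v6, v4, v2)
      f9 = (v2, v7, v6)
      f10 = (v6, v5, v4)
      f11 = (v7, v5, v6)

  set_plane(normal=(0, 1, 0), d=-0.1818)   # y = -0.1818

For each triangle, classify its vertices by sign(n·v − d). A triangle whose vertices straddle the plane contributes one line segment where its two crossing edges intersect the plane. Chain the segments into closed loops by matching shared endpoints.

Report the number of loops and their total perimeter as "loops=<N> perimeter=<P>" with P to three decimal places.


loops=1 perimeter=8.380

Straddling triangles (8 of 12):
  (v1,v3,v0) [-+-] → (-0.865, -0.1818, 1.23)–(-0.865, -0.1818, -0.150077)  len=1.3801
  (v0,v3,v2) [-++] → (-0.865, -0.1818, -0.150077)–(-0.865, -0.1818, -1.23)  len=1.0799
  (v2,v4,v0) [+--] → (0.105542, -0.1818, -1.23)–(-0.865, -0.1818, -1.23)  len=0.9705
  (v1,v7,v3) [-++] → (-0.105542, -0.1818, 1.23)–(-0.865, -0.1818, 1.23)  len=0.7595
  (v5,v7,v1) [-+-] → (0.865, -0.1818, 1.23)–(-0.105542, -0.1818, 1.23)  len=0.9705
  (v6,v4,v2) [+-+] → (0.865, -0.1818, -1.23)–(0.105542, -0.1818, -1.23)  len=0.7595
  (v6,v5,v4) [+--] → (0.865, -0.1818, 0.150077)–(0.865, -0.1818, -1.23)  len=1.3801
  (v7,v5,v6) [+-+] → (0.865, -0.1818, 1.23)–(0.865, -0.1818, 0.150077)  len=1.0799

Chained into 1 loop(s):
  loop 1: 8 segments, perimeter = 8.3800
Total perimeter = 8.380


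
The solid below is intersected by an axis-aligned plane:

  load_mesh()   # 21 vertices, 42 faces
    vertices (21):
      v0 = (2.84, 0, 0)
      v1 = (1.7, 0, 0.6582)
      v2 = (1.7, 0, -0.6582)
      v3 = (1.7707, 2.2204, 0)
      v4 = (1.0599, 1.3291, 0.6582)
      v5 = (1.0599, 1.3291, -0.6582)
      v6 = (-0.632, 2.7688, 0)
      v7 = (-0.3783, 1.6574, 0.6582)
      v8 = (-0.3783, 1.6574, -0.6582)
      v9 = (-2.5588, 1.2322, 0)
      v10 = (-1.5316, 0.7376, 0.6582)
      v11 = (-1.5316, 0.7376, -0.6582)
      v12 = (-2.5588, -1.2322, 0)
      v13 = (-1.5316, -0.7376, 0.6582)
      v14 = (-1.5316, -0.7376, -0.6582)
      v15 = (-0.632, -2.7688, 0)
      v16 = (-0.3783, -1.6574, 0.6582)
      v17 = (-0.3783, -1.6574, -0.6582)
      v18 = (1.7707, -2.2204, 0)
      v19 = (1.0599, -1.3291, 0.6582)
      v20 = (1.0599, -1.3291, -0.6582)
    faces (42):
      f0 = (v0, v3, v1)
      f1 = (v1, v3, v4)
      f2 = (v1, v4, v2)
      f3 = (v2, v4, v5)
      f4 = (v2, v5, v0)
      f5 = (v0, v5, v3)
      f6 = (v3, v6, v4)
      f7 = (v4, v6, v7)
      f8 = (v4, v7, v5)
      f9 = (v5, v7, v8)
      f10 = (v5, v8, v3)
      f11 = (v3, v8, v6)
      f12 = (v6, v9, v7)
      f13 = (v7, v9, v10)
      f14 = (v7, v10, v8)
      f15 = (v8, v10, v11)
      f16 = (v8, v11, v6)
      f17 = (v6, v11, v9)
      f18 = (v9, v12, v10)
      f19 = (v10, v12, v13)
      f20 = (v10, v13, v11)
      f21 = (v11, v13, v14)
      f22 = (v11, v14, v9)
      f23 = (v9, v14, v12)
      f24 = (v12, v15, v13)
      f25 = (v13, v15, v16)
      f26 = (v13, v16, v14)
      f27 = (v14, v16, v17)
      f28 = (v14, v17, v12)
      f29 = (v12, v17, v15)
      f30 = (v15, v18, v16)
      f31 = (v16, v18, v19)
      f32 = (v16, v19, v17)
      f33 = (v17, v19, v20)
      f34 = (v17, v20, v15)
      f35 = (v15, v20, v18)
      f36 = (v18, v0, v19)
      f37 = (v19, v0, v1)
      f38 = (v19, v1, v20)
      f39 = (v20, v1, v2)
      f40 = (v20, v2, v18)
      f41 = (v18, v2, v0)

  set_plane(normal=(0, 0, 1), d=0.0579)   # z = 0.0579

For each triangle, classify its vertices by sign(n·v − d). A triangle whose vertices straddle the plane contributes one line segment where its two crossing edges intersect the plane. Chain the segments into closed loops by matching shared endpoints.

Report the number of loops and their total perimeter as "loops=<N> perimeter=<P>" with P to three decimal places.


Straddling triangles (28 of 42):
  (v0,v3,v1) [--+] → (1.76448, 2.02508, 0.0579)–(2.73972, 0, 0.0579)  len=2.2477
  (v1,v3,v4) [+-+] → (1.76448, 2.02508, 0.0579)–(1.70817, 2.14199, 0.0579)  len=0.1298
  (v1,v4,v2) [++-] → (1.3518, 0.723009, 0.0579)–(1.7, 0, 0.0579)  len=0.8025
  (v2,v4,v5) [-+-] → (1.3518, 0.723009, 0.0579)–(1.0599, 1.3291, 0.0579)  len=0.6727
  (v3,v6,v4) [--+] → (-0.483168, 2.64215, 0.0579)–(1.70817, 2.14199, 0.0579)  len=2.2477
  (v4,v6,v7) [+-+] → (-0.483168, 2.64215, 0.0579)–(-0.609683, 2.67103, 0.0579)  len=0.1298
  (v4,v7,v5) [++-] → (0.277543, 1.50769, 0.0579)–(1.0599, 1.3291, 0.0579)  len=0.8025
  (v5,v7,v8) [-+-] → (0.277543, 1.50769, 0.0579)–(-0.3783, 1.6574, 0.0579)  len=0.6727
  (v6,v9,v7) [--+] → (-2.36699, 1.2696, 0.0579)–(-0.609683, 2.67103, 0.0579)  len=2.2477
  (v7,v9,v10) [+-+] → (-2.36699, 1.2696, 0.0579)–(-2.46844, 1.18869, 0.0579)  len=0.1298
  (v7,v10,v8) [++-] → (-1.00568, 1.15704, 0.0579)–(-0.3783, 1.6574, 0.0579)  len=0.8025
  (v8,v10,v11) [-+-] → (-1.00568, 1.15704, 0.0579)–(-1.5316, 0.7376, 0.0579)  len=0.6727
  (v9,v12,v10) [--+] → (-2.46844, -1.05892, 0.0579)–(-2.46844, 1.18869, 0.0579)  len=2.2476
  (v10,v12,v13) [+-+] → (-2.46844, -1.05892, 0.0579)–(-2.46844, -1.18869, 0.0579)  len=0.1298
  (v10,v13,v11) [++-] → (-1.5316, -0.0648846, 0.0579)–(-1.5316, 0.7376, 0.0579)  len=0.8025
  (v11,v13,v14) [-+-] → (-1.5316, -0.0648846, 0.0579)–(-1.5316, -0.7376, 0.0579)  len=0.6727
  (v12,v15,v13) [--+] → (-0.711135, -2.59012, 0.0579)–(-2.46844, -1.18869, 0.0579)  len=2.2477
  (v13,v15,v16) [+-+] → (-0.711135, -2.59012, 0.0579)–(-0.609683, -2.67103, 0.0579)  len=0.1298
  (v13,v16,v14) [++-] → (-0.904224, -1.23796, 0.0579)–(-1.5316, -0.7376, 0.0579)  len=0.8025
  (v14,v16,v17) [-+-] → (-0.904224, -1.23796, 0.0579)–(-0.3783, -1.6574, 0.0579)  len=0.6727
  (v15,v18,v16) [--+] → (1.58166, -2.17087, 0.0579)–(-0.609683, -2.67103, 0.0579)  len=2.2477
  (v16,v18,v19) [+-+] → (1.58166, -2.17087, 0.0579)–(1.70817, -2.14199, 0.0579)  len=0.1298
  (v16,v19,v17) [++-] → (0.404057, -1.47881, 0.0579)–(-0.3783, -1.6574, 0.0579)  len=0.8025
  (v17,v19,v20) [-+-] → (0.404057, -1.47881, 0.0579)–(1.0599, -1.3291, 0.0579)  len=0.6727
  (v18,v0,v19) [--+] → (2.68341, -0.116917, 0.0579)–(1.70817, -2.14199, 0.0579)  len=2.2477
  (v19,v0,v1) [+-+] → (2.68341, -0.116917, 0.0579)–(2.73972, 0, 0.0579)  len=0.1298
  (v19,v1,v20) [++-] → (1.4081, -0.606091, 0.0579)–(1.0599, -1.3291, 0.0579)  len=0.8025
  (v20,v1,v2) [-+-] → (1.4081, -0.606091, 0.0579)–(1.7, 0, 0.0579)  len=0.6727

Chained into 2 loop(s):
  loop 1: 14 segments, perimeter = 16.6421
  loop 2: 14 segments, perimeter = 10.3263
Total perimeter = 26.968

loops=2 perimeter=26.968


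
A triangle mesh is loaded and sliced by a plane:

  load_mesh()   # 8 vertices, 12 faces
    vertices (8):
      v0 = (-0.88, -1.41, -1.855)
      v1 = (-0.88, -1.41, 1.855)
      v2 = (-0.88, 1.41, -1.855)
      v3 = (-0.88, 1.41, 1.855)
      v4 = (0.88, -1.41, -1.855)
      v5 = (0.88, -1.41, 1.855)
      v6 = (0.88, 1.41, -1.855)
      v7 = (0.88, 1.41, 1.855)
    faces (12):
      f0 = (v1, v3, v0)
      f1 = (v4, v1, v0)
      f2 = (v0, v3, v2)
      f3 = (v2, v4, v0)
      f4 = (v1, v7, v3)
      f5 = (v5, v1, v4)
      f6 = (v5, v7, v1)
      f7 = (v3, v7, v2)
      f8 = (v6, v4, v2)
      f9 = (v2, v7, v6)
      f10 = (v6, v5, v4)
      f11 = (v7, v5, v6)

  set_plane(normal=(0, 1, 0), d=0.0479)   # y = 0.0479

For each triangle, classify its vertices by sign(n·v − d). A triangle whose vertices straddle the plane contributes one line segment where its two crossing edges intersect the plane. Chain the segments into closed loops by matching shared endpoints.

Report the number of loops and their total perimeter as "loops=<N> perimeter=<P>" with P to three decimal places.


loops=1 perimeter=10.940

Straddling triangles (8 of 12):
  (v1,v3,v0) [-+-] → (-0.88, 0.0479, 1.855)–(-0.88, 0.0479, 0.0630174)  len=1.7920
  (v0,v3,v2) [-++] → (-0.88, 0.0479, 0.0630174)–(-0.88, 0.0479, -1.855)  len=1.9180
  (v2,v4,v0) [+--] → (-0.029895, 0.0479, -1.855)–(-0.88, 0.0479, -1.855)  len=0.8501
  (v1,v7,v3) [-++] → (0.029895, 0.0479, 1.855)–(-0.88, 0.0479, 1.855)  len=0.9099
  (v5,v7,v1) [-+-] → (0.88, 0.0479, 1.855)–(0.029895, 0.0479, 1.855)  len=0.8501
  (v6,v4,v2) [+-+] → (0.88, 0.0479, -1.855)–(-0.029895, 0.0479, -1.855)  len=0.9099
  (v6,v5,v4) [+--] → (0.88, 0.0479, -0.0630174)–(0.88, 0.0479, -1.855)  len=1.7920
  (v7,v5,v6) [+-+] → (0.88, 0.0479, 1.855)–(0.88, 0.0479, -0.0630174)  len=1.9180

Chained into 1 loop(s):
  loop 1: 8 segments, perimeter = 10.9400
Total perimeter = 10.940


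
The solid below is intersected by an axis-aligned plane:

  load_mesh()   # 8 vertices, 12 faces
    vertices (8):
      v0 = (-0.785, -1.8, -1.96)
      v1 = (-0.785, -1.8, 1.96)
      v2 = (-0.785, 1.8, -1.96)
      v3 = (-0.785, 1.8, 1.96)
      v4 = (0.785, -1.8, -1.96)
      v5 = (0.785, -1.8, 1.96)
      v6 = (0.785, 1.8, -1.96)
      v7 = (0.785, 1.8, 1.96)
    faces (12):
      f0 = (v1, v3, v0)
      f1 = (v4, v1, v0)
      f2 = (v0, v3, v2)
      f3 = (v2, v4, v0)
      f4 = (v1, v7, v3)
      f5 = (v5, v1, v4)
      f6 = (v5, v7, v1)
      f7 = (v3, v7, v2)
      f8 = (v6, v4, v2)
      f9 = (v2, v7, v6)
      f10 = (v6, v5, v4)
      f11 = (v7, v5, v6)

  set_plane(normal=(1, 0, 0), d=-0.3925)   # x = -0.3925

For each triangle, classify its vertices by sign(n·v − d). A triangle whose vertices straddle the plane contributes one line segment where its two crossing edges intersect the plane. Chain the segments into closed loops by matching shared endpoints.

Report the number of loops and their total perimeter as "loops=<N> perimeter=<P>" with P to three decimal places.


Straddling triangles (8 of 12):
  (v4,v1,v0) [+--] → (-0.3925, -1.8, 0.98)–(-0.3925, -1.8, -1.96)  len=2.9400
  (v2,v4,v0) [-+-] → (-0.3925, 0.9, -1.96)–(-0.3925, -1.8, -1.96)  len=2.7000
  (v1,v7,v3) [-+-] → (-0.3925, -0.9, 1.96)–(-0.3925, 1.8, 1.96)  len=2.7000
  (v5,v1,v4) [+-+] → (-0.3925, -1.8, 1.96)–(-0.3925, -1.8, 0.98)  len=0.9800
  (v5,v7,v1) [++-] → (-0.3925, -0.9, 1.96)–(-0.3925, -1.8, 1.96)  len=0.9000
  (v3,v7,v2) [-+-] → (-0.3925, 1.8, 1.96)–(-0.3925, 1.8, -0.98)  len=2.9400
  (v6,v4,v2) [++-] → (-0.3925, 0.9, -1.96)–(-0.3925, 1.8, -1.96)  len=0.9000
  (v2,v7,v6) [-++] → (-0.3925, 1.8, -0.98)–(-0.3925, 1.8, -1.96)  len=0.9800

Chained into 1 loop(s):
  loop 1: 8 segments, perimeter = 15.0400
Total perimeter = 15.040

loops=1 perimeter=15.040


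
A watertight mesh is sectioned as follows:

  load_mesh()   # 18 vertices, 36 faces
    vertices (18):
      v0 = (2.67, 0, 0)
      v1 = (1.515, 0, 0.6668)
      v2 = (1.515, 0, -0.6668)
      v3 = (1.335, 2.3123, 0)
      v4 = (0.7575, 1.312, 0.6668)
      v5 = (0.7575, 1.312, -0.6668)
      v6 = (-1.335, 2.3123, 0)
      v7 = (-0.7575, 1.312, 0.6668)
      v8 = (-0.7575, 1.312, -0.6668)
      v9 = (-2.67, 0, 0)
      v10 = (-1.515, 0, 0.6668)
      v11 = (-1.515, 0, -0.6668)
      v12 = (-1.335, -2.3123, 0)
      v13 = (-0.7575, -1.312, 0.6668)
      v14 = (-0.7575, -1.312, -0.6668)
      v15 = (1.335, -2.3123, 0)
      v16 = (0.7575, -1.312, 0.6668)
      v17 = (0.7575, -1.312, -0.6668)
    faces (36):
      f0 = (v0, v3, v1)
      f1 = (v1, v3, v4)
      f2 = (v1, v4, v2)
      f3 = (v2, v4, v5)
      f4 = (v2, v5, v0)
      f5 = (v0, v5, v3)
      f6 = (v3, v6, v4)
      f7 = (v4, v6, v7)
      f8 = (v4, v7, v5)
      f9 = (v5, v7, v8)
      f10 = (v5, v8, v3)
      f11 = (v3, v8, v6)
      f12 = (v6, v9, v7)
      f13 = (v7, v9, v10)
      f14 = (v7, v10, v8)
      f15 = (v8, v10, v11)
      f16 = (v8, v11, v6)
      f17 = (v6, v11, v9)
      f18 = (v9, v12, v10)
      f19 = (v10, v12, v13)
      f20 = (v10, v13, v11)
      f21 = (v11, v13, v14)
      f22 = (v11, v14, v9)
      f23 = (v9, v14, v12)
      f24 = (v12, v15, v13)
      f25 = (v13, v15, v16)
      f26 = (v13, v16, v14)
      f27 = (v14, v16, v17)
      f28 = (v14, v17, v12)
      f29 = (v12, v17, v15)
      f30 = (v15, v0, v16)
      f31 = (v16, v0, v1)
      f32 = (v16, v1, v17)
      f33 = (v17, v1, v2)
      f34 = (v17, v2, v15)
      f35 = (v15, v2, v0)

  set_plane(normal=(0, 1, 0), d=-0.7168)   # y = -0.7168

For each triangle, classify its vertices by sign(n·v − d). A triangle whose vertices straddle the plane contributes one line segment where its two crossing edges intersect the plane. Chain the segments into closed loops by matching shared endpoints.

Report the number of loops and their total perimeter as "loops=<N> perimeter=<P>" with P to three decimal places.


Straddling triangles (12 of 36):
  (v9,v12,v10) [+-+] → (-2.25616, -0.7168, 0)–(-1.4592, -0.7168, 0.460096)  len=0.9202
  (v10,v12,v13) [+--] → (-1.4592, -0.7168, 0.460096)–(-1.10115, -0.7168, 0.6668)  len=0.4134
  (v10,v13,v11) [+-+] → (-1.10115, -0.7168, 0.6668)–(-1.10115, -0.7168, 0.061801)  len=0.6050
  (v11,v13,v14) [+--] → (-1.10115, -0.7168, 0.061801)–(-1.10115, -0.7168, -0.6668)  len=0.7286
  (v11,v14,v9) [+-+] → (-1.10115, -0.7168, -0.6668)–(-1.62512, -0.7168, -0.3643)  len=0.6050
  (v9,v14,v12) [+--] → (-1.62512, -0.7168, -0.3643)–(-2.25616, -0.7168, 0)  len=0.7286
  (v15,v0,v16) [-+-] → (2.25616, -0.7168, 0)–(1.62512, -0.7168, 0.3643)  len=0.7286
  (v16,v0,v1) [-++] → (1.62512, -0.7168, 0.3643)–(1.10115, -0.7168, 0.6668)  len=0.6050
  (v16,v1,v17) [-+-] → (1.10115, -0.7168, 0.6668)–(1.10115, -0.7168, -0.061801)  len=0.7286
  (v17,v1,v2) [-++] → (1.10115, -0.7168, -0.061801)–(1.10115, -0.7168, -0.6668)  len=0.6050
  (v17,v2,v15) [-+-] → (1.10115, -0.7168, -0.6668)–(1.4592, -0.7168, -0.460096)  len=0.4134
  (v15,v2,v0) [-++] → (1.4592, -0.7168, -0.460096)–(2.25616, -0.7168, 0)  len=0.9202

Chained into 2 loop(s):
  loop 1: 6 segments, perimeter = 4.0009
  loop 2: 6 segments, perimeter = 4.0009
Total perimeter = 8.002

loops=2 perimeter=8.002


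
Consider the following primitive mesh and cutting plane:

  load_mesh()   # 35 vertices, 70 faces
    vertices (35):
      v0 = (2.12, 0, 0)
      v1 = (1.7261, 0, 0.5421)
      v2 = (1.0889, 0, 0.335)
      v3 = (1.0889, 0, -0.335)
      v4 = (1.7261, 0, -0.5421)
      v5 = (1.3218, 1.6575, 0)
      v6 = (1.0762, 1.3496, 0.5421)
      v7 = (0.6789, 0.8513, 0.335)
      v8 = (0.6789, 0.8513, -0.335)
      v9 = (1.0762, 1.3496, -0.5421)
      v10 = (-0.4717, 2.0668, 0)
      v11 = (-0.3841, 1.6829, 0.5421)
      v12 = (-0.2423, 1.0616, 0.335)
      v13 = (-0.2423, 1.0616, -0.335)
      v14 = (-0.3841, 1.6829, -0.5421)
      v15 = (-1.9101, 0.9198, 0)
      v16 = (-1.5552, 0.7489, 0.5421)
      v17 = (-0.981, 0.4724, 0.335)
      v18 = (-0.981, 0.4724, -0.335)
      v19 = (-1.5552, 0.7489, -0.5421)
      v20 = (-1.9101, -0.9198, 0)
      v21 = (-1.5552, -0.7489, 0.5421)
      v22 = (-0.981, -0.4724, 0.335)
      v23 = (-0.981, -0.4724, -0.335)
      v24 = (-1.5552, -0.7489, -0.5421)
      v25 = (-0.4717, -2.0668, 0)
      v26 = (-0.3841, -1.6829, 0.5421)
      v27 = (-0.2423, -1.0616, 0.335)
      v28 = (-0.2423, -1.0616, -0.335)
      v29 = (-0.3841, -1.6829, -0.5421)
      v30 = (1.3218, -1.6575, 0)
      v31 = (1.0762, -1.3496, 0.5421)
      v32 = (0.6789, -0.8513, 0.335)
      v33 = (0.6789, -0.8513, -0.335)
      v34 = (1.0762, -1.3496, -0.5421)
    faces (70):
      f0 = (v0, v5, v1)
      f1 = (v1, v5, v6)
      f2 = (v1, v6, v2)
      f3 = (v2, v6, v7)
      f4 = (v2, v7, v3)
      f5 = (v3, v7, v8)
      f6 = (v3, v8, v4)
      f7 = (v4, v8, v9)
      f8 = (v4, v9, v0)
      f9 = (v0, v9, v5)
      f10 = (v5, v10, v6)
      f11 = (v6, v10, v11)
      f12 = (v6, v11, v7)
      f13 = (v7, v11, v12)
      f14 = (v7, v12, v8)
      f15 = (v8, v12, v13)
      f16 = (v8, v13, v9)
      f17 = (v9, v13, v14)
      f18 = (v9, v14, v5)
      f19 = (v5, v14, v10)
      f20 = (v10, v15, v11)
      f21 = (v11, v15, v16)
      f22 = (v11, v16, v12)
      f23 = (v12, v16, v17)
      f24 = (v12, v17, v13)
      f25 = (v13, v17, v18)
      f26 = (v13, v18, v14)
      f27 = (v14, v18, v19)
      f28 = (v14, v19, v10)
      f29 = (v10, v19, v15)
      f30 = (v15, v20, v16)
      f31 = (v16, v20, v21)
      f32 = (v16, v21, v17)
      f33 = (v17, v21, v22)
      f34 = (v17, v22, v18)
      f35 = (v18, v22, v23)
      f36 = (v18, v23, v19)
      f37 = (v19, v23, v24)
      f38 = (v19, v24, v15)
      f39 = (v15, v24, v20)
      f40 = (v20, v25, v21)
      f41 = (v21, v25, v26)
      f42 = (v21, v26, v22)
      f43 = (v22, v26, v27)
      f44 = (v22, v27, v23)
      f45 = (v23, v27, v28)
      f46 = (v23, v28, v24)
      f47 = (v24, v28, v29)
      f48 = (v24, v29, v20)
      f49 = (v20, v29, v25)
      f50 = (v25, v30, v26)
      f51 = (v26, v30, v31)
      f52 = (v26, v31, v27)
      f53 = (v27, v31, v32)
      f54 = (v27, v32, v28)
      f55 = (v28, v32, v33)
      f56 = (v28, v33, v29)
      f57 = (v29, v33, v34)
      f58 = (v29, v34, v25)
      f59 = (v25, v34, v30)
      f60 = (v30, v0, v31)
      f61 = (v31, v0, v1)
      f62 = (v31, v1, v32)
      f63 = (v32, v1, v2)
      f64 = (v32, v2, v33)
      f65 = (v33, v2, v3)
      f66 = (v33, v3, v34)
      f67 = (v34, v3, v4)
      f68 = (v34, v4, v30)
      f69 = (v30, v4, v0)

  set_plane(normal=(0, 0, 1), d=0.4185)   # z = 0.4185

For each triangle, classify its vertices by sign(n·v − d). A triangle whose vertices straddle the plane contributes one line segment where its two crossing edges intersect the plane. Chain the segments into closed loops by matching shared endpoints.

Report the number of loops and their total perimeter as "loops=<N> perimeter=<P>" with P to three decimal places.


loops=2 perimeter=19.206

Straddling triangles (28 of 70):
  (v0,v5,v1) [--+] → (1.63392, 0.377914, 0.4185)–(1.81591, 0, 0.4185)  len=0.4195
  (v1,v5,v6) [+-+] → (1.63392, 0.377914, 0.4185)–(1.1322, 1.4198, 0.4185)  len=1.1564
  (v1,v6,v2) [++-] → (1.08378, 0.544141, 0.4185)–(1.34581, 0, 0.4185)  len=0.6039
  (v2,v6,v7) [-+-] → (1.08378, 0.544141, 0.4185)–(0.839086, 1.05221, 0.4185)  len=0.5639
  (v5,v10,v6) [--+] → (0.723275, 1.51312, 0.4185)–(1.1322, 1.4198, 0.4185)  len=0.4194
  (v6,v10,v11) [+-+] → (0.723275, 1.51312, 0.4185)–(-0.404073, 1.77043, 0.4185)  len=1.1563
  (v6,v11,v7) [++-] → (0.250312, 1.18659, 0.4185)–(0.839086, 1.05221, 0.4185)  len=0.6039
  (v7,v11,v12) [-+-] → (0.250312, 1.18659, 0.4185)–(-0.299472, 1.3121, 0.4185)  len=0.5639
  (v10,v15,v11) [--+] → (-0.732031, 1.50891, 0.4185)–(-0.404073, 1.77043, 0.4185)  len=0.4195
  (v11,v15,v16) [+-+] → (-0.732031, 1.50891, 0.4185)–(-1.63612, 0.787866, 0.4185)  len=1.1564
  (v11,v16,v12) [++-] → (-0.771644, 0.935523, 0.4185)–(-0.299472, 1.3121, 0.4185)  len=0.6040
  (v12,v16,v17) [-+-] → (-0.771644, 0.935523, 0.4185)–(-1.21251, 0.583881, 0.4185)  len=0.5639
  (v15,v20,v16) [--+] → (-1.63612, 0.368433, 0.4185)–(-1.63612, 0.787866, 0.4185)  len=0.4194
  (v16,v20,v21) [+-+] → (-1.63612, 0.368433, 0.4185)–(-1.63612, -0.787866, 0.4185)  len=1.1563
  (v16,v21,v17) [++-] → (-1.21251, -0.0200121, 0.4185)–(-1.21251, 0.583881, 0.4185)  len=0.6039
  (v17,v21,v22) [-+-] → (-1.21251, -0.0200121, 0.4185)–(-1.21251, -0.583881, 0.4185)  len=0.5639
  (v20,v25,v21) [--+] → (-1.30816, -1.04938, 0.4185)–(-1.63612, -0.787866, 0.4185)  len=0.4195
  (v21,v25,v26) [+-+] → (-1.30816, -1.04938, 0.4185)–(-0.404073, -1.77043, 0.4185)  len=1.1564
  (v21,v26,v22) [++-] → (-0.740338, -0.960458, 0.4185)–(-1.21251, -0.583881, 0.4185)  len=0.6040
  (v22,v26,v27) [-+-] → (-0.740338, -0.960458, 0.4185)–(-0.299472, -1.3121, 0.4185)  len=0.5639
  (v25,v30,v26) [--+] → (0.00484898, -1.67711, 0.4185)–(-0.404073, -1.77043, 0.4185)  len=0.4194
  (v26,v30,v31) [+-+] → (0.00484898, -1.67711, 0.4185)–(1.1322, -1.4198, 0.4185)  len=1.1563
  (v26,v31,v27) [++-] → (0.289302, -1.17772, 0.4185)–(-0.299472, -1.3121, 0.4185)  len=0.6039
  (v27,v31,v32) [-+-] → (0.289302, -1.17772, 0.4185)–(0.839086, -1.05221, 0.4185)  len=0.5639
  (v30,v0,v31) [--+] → (1.31419, -1.04189, 0.4185)–(1.1322, -1.4198, 0.4185)  len=0.4195
  (v31,v0,v1) [+-+] → (1.31419, -1.04189, 0.4185)–(1.81591, 0, 0.4185)  len=1.1564
  (v31,v1,v32) [++-] → (1.10112, -0.508067, 0.4185)–(0.839086, -1.05221, 0.4185)  len=0.6039
  (v32,v1,v2) [-+-] → (1.10112, -0.508067, 0.4185)–(1.34581, 0, 0.4185)  len=0.5639

Chained into 2 loop(s):
  loop 1: 14 segments, perimeter = 11.0307
  loop 2: 14 segments, perimeter = 8.1749
Total perimeter = 19.206


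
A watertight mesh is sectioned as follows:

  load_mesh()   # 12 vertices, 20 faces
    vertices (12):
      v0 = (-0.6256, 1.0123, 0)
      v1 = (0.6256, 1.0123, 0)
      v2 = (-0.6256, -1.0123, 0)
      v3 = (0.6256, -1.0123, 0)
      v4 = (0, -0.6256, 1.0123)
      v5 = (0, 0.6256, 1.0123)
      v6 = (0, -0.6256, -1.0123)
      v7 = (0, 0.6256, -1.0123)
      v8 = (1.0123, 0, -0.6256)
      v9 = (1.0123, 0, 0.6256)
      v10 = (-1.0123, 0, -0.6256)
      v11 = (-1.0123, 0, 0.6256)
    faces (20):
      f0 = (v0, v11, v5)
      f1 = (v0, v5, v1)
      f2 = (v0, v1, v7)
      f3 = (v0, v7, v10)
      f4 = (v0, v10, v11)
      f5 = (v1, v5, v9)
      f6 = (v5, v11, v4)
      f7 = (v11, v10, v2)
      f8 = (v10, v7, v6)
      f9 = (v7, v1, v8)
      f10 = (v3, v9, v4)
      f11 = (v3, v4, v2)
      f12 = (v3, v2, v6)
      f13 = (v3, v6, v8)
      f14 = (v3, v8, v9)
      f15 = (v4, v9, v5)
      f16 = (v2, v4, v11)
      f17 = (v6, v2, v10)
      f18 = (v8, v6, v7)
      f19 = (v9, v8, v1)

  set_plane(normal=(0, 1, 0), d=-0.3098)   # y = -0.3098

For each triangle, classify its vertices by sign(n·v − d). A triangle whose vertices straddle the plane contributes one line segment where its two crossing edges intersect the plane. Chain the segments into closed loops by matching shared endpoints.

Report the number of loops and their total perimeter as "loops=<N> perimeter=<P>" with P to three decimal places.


Straddling triangles (10 of 20):
  (v5,v11,v4) [++-] → (-0.511004, -0.3098, 0.817096)–(0, -0.3098, 1.0123)  len=0.5470
  (v11,v10,v2) [++-] → (-0.893956, -0.3098, -0.434144)–(-0.893956, -0.3098, 0.434144)  len=0.8683
  (v10,v7,v6) [++-] → (0, -0.3098, -1.0123)–(-0.511004, -0.3098, -0.817096)  len=0.5470
  (v3,v9,v4) [-+-] → (0.893956, -0.3098, 0.434144)–(0.511004, -0.3098, 0.817096)  len=0.5416
  (v3,v6,v8) [--+] → (0.511004, -0.3098, -0.817096)–(0.893956, -0.3098, -0.434144)  len=0.5416
  (v3,v8,v9) [-++] → (0.893956, -0.3098, -0.434144)–(0.893956, -0.3098, 0.434144)  len=0.8683
  (v4,v9,v5) [-++] → (0.511004, -0.3098, 0.817096)–(0, -0.3098, 1.0123)  len=0.5470
  (v2,v4,v11) [--+] → (-0.511004, -0.3098, 0.817096)–(-0.893956, -0.3098, 0.434144)  len=0.5416
  (v6,v2,v10) [--+] → (-0.893956, -0.3098, -0.434144)–(-0.511004, -0.3098, -0.817096)  len=0.5416
  (v8,v6,v7) [+-+] → (0.511004, -0.3098, -0.817096)–(0, -0.3098, -1.0123)  len=0.5470

Chained into 1 loop(s):
  loop 1: 10 segments, perimeter = 6.0910
Total perimeter = 6.091

loops=1 perimeter=6.091


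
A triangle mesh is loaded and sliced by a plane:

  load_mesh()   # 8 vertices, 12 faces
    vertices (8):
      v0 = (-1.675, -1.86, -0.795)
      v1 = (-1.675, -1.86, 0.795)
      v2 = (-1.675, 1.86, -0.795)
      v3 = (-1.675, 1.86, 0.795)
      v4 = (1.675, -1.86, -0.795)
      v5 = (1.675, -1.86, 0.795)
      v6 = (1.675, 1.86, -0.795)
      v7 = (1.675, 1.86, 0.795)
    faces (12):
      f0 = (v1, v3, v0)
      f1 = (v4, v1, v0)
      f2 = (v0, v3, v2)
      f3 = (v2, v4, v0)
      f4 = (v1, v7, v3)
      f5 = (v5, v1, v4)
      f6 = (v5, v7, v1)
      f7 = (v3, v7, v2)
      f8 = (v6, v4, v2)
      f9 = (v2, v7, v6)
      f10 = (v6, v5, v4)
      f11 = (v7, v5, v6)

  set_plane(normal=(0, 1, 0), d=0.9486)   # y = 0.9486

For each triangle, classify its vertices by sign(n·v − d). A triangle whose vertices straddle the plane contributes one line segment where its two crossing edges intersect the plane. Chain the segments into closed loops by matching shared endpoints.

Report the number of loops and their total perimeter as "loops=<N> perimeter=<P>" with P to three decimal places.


loops=1 perimeter=9.880

Straddling triangles (8 of 12):
  (v1,v3,v0) [-+-] → (-1.675, 0.9486, 0.795)–(-1.675, 0.9486, 0.40545)  len=0.3896
  (v0,v3,v2) [-++] → (-1.675, 0.9486, 0.40545)–(-1.675, 0.9486, -0.795)  len=1.2005
  (v2,v4,v0) [+--] → (-0.85425, 0.9486, -0.795)–(-1.675, 0.9486, -0.795)  len=0.8208
  (v1,v7,v3) [-++] → (0.85425, 0.9486, 0.795)–(-1.675, 0.9486, 0.795)  len=2.5293
  (v5,v7,v1) [-+-] → (1.675, 0.9486, 0.795)–(0.85425, 0.9486, 0.795)  len=0.8208
  (v6,v4,v2) [+-+] → (1.675, 0.9486, -0.795)–(-0.85425, 0.9486, -0.795)  len=2.5293
  (v6,v5,v4) [+--] → (1.675, 0.9486, -0.40545)–(1.675, 0.9486, -0.795)  len=0.3896
  (v7,v5,v6) [+-+] → (1.675, 0.9486, 0.795)–(1.675, 0.9486, -0.40545)  len=1.2005

Chained into 1 loop(s):
  loop 1: 8 segments, perimeter = 9.8800
Total perimeter = 9.880


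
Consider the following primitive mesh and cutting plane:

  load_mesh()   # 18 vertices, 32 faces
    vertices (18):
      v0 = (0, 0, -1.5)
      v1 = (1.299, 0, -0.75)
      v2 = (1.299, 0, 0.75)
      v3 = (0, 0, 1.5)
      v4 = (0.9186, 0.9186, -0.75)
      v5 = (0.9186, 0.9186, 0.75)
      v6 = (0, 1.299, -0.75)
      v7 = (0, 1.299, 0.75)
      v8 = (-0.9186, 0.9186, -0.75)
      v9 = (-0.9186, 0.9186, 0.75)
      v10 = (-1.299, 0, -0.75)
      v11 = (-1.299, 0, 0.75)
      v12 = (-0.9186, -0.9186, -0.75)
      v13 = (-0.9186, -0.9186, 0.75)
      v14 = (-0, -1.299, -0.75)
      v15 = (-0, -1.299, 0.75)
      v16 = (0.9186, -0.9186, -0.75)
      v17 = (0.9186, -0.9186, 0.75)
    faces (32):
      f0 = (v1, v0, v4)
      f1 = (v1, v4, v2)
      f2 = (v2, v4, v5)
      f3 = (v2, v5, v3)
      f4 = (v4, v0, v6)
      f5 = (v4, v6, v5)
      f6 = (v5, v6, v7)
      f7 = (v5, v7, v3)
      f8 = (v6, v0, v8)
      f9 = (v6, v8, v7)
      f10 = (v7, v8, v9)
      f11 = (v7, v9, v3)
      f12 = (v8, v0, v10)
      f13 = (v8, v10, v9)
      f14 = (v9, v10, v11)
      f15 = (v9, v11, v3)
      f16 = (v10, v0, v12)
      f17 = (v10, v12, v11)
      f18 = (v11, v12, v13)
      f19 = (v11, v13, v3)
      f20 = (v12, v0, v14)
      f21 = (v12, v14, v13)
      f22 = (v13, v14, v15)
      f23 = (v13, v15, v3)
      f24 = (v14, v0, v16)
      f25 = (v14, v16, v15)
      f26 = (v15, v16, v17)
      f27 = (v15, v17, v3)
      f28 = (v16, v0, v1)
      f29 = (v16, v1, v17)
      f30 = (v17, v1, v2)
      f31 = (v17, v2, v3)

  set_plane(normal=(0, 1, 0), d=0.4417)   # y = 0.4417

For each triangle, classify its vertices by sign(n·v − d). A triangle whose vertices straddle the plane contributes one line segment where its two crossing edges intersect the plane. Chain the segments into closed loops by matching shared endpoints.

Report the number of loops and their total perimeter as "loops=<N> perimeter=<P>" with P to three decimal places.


Straddling triangles (12 of 32):
  (v1,v0,v4) [--+] → (0.4417, 0.4417, -1.13937)–(1.11609, 0.4417, -0.75)  len=0.7787
  (v1,v4,v2) [-+-] → (1.11609, 0.4417, -0.75)–(1.11609, 0.4417, 0.0287394)  len=0.7787
  (v2,v4,v5) [-++] → (1.11609, 0.4417, 0.0287394)–(1.11609, 0.4417, 0.75)  len=0.7213
  (v2,v5,v3) [-+-] → (1.11609, 0.4417, 0.75)–(0.4417, 0.4417, 1.13937)  len=0.7787
  (v4,v0,v6) [+-+] → (0.4417, 0.4417, -1.13937)–(0, 0.4417, -1.24498)  len=0.4541
  (v5,v7,v3) [++-] → (0, 0.4417, 1.24498)–(0.4417, 0.4417, 1.13937)  len=0.4541
  (v6,v0,v8) [+-+] → (0, 0.4417, -1.24498)–(-0.4417, 0.4417, -1.13937)  len=0.4541
  (v7,v9,v3) [++-] → (-0.4417, 0.4417, 1.13937)–(0, 0.4417, 1.24498)  len=0.4541
  (v8,v0,v10) [+--] → (-0.4417, 0.4417, -1.13937)–(-1.11609, 0.4417, -0.75)  len=0.7787
  (v8,v10,v9) [+-+] → (-1.11609, 0.4417, -0.75)–(-1.11609, 0.4417, -0.0287394)  len=0.7213
  (v9,v10,v11) [+--] → (-1.11609, 0.4417, -0.0287394)–(-1.11609, 0.4417, 0.75)  len=0.7787
  (v9,v11,v3) [+--] → (-1.11609, 0.4417, 0.75)–(-0.4417, 0.4417, 1.13937)  len=0.7787

Chained into 1 loop(s):
  loop 1: 12 segments, perimeter = 7.9315
Total perimeter = 7.931

loops=1 perimeter=7.931


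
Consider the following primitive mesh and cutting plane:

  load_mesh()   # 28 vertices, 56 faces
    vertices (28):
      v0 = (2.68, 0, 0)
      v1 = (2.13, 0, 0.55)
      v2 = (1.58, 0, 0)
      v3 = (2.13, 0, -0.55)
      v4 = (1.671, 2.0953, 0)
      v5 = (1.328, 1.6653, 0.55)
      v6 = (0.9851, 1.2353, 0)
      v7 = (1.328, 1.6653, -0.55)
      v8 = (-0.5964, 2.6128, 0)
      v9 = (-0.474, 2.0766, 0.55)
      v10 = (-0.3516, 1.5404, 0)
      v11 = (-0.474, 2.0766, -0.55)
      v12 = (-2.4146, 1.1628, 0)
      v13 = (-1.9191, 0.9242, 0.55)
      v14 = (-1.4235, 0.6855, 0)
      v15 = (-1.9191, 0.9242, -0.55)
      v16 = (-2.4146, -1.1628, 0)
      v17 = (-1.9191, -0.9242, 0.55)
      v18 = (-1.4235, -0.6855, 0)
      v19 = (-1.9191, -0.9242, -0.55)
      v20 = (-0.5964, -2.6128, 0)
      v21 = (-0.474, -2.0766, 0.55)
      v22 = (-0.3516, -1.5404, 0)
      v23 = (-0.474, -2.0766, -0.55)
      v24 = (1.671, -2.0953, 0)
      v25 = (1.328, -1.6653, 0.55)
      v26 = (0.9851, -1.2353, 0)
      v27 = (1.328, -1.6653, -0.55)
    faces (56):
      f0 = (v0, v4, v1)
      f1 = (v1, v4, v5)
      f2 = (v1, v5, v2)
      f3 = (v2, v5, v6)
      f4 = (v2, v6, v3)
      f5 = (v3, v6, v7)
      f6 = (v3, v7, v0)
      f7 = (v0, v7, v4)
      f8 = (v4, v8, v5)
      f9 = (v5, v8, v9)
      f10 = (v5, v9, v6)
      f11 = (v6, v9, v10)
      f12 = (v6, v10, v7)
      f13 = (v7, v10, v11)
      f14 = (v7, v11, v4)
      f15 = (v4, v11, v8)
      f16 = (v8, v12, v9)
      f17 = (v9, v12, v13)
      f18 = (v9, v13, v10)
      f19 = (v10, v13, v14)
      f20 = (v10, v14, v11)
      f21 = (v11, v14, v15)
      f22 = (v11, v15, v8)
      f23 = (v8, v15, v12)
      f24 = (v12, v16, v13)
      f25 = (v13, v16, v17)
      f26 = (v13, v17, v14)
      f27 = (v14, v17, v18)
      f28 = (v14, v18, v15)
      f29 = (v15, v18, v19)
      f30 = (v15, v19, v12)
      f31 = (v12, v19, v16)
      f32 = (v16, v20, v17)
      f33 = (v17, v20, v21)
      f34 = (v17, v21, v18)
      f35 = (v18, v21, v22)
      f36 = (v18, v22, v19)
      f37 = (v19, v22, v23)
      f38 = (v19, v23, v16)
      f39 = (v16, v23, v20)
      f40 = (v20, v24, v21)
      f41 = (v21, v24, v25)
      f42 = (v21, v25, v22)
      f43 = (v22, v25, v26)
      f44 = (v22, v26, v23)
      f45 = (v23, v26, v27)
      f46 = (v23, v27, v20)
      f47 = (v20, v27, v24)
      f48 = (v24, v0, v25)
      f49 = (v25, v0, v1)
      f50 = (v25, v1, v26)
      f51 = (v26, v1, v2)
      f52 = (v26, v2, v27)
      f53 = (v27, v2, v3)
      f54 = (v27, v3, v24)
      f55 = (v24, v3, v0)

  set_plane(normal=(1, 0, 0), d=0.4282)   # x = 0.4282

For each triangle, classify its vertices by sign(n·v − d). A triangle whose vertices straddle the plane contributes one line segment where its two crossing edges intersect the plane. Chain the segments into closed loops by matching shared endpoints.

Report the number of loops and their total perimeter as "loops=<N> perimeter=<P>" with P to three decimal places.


Straddling triangles (16 of 56):
  (v4,v8,v5) [+-+] → (0.4282, 2.37895, 0)–(0.4282, 2.10833, 0.292834)  len=0.3987
  (v5,v8,v9) [+--] → (0.4282, 2.10833, 0.292834)–(0.4282, 1.87068, 0.55)  len=0.3502
  (v5,v9,v6) [+-+] → (0.4282, 1.87068, 0.55)–(0.4282, 1.5564, 0.20992)  len=0.4631
  (v6,v9,v10) [+--] → (0.4282, 1.5564, 0.20992)–(0.4282, 1.36241, 0)  len=0.2858
  (v6,v10,v7) [+-+] → (0.4282, 1.36241, 0)–(0.4282, 1.59839, -0.255352)  len=0.3477
  (v7,v10,v11) [+--] → (0.4282, 1.59839, -0.255352)–(0.4282, 1.87068, -0.55)  len=0.4012
  (v7,v11,v4) [+-+] → (0.4282, 1.87068, -0.55)–(0.4282, 2.08447, -0.318667)  len=0.3150
  (v4,v11,v8) [+--] → (0.4282, 2.08447, -0.318667)–(0.4282, 2.37895, 0)  len=0.4339
  (v20,v24,v21) [-+-] → (0.4282, -2.37895, 0)–(0.4282, -2.08447, 0.318667)  len=0.4339
  (v21,v24,v25) [-++] → (0.4282, -2.08447, 0.318667)–(0.4282, -1.87068, 0.55)  len=0.3150
  (v21,v25,v22) [-+-] → (0.4282, -1.87068, 0.55)–(0.4282, -1.59839, 0.255352)  len=0.4012
  (v22,v25,v26) [-++] → (0.4282, -1.59839, 0.255352)–(0.4282, -1.36241, 0)  len=0.3477
  (v22,v26,v23) [-+-] → (0.4282, -1.36241, 0)–(0.4282, -1.5564, -0.20992)  len=0.2858
  (v23,v26,v27) [-++] → (0.4282, -1.5564, -0.20992)–(0.4282, -1.87068, -0.55)  len=0.4631
  (v23,v27,v20) [-+-] → (0.4282, -1.87068, -0.55)–(0.4282, -2.10833, -0.292834)  len=0.3502
  (v20,v27,v24) [-++] → (0.4282, -2.10833, -0.292834)–(0.4282, -2.37895, 0)  len=0.3987

Chained into 2 loop(s):
  loop 1: 8 segments, perimeter = 2.9956
  loop 2: 8 segments, perimeter = 2.9956
Total perimeter = 5.991

loops=2 perimeter=5.991


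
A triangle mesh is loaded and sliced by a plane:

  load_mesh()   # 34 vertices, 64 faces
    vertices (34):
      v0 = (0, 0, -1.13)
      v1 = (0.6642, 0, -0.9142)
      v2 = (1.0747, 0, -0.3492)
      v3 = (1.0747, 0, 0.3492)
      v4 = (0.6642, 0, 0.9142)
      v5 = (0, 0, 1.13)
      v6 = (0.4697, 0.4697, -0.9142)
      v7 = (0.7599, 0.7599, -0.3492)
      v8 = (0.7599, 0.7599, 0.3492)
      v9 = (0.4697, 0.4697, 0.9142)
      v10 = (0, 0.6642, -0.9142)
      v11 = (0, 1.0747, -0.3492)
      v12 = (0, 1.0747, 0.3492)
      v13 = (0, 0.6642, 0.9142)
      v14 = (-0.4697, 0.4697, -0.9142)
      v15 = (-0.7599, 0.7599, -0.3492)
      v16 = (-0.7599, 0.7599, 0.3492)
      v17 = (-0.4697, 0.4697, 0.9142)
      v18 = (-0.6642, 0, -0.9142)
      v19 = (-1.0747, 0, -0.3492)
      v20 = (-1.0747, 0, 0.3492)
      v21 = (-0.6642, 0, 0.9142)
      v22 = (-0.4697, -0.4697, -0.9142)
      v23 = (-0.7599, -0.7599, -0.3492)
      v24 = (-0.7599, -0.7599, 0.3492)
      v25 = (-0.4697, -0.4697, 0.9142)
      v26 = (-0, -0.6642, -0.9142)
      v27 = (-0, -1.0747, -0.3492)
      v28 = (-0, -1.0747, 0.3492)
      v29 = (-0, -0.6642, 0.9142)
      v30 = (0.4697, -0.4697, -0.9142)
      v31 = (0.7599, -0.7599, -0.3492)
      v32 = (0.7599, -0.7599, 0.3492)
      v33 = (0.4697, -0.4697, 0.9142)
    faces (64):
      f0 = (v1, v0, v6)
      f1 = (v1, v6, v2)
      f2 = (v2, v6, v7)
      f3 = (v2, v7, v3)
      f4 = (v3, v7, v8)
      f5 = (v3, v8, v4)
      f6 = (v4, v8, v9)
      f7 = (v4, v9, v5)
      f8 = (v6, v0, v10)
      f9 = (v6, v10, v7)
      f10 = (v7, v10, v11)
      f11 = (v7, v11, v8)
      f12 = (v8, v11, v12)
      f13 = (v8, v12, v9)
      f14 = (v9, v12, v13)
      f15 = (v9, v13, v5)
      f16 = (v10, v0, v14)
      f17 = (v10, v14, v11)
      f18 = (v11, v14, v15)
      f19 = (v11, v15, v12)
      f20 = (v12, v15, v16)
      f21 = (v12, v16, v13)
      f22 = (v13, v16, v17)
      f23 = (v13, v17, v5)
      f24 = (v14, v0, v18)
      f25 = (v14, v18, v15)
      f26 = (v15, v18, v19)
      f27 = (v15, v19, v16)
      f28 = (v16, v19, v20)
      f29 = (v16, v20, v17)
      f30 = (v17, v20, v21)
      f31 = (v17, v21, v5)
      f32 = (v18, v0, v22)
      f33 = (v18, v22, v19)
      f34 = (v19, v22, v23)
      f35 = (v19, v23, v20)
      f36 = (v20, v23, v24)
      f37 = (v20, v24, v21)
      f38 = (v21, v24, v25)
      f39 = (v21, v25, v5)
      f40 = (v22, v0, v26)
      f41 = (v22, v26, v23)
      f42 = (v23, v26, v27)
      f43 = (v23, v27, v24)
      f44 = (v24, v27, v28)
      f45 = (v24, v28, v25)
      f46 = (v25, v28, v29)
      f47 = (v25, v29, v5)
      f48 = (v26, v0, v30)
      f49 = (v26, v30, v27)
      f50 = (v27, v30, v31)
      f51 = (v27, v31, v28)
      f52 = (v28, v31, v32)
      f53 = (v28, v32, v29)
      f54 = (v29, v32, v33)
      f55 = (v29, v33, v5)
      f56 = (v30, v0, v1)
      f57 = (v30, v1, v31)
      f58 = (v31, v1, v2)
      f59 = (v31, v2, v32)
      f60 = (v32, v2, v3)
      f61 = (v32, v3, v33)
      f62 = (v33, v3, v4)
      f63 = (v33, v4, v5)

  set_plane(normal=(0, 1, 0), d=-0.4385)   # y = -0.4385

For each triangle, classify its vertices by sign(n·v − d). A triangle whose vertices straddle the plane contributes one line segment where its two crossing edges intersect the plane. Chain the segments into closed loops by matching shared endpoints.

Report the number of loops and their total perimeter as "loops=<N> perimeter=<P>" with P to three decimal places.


loops=1 perimeter=6.146

Straddling triangles (20 of 64):
  (v18,v0,v22) [++-] → (-0.4385, -0.4385, -0.928535)–(-0.48262, -0.4385, -0.9142)  len=0.0464
  (v18,v22,v19) [+-+] → (-0.48262, -0.4385, -0.9142)–(-0.509887, -0.4385, -0.87667)  len=0.0464
  (v19,v22,v23) [+--] → (-0.509887, -0.4385, -0.87667)–(-0.893045, -0.4385, -0.3492)  len=0.6519
  (v19,v23,v20) [+-+] → (-0.893045, -0.4385, -0.3492)–(-0.893045, -0.4385, -0.0538114)  len=0.2954
  (v20,v23,v24) [+--] → (-0.893045, -0.4385, -0.0538114)–(-0.893045, -0.4385, 0.3492)  len=0.4030
  (v20,v24,v21) [+-+] → (-0.893045, -0.4385, 0.3492)–(-0.719424, -0.4385, 0.588167)  len=0.2954
  (v21,v24,v25) [+--] → (-0.719424, -0.4385, 0.588167)–(-0.48262, -0.4385, 0.9142)  len=0.4030
  (v21,v25,v5) [+-+] → (-0.48262, -0.4385, 0.9142)–(-0.4385, -0.4385, 0.928535)  len=0.0464
  (v22,v0,v26) [-+-] → (-0.4385, -0.4385, -0.928535)–(0, -0.4385, -0.98753)  len=0.4425
  (v25,v29,v5) [--+] → (0, -0.4385, 0.98753)–(-0.4385, -0.4385, 0.928535)  len=0.4425
  (v26,v0,v30) [-+-] → (0, -0.4385, -0.98753)–(0.4385, -0.4385, -0.928535)  len=0.4425
  (v29,v33,v5) [--+] → (0.4385, -0.4385, 0.928535)–(0, -0.4385, 0.98753)  len=0.4425
  (v30,v0,v1) [-++] → (0.4385, -0.4385, -0.928535)–(0.48262, -0.4385, -0.9142)  len=0.0464
  (v30,v1,v31) [-+-] → (0.48262, -0.4385, -0.9142)–(0.719424, -0.4385, -0.588167)  len=0.4030
  (v31,v1,v2) [-++] → (0.719424, -0.4385, -0.588167)–(0.893045, -0.4385, -0.3492)  len=0.2954
  (v31,v2,v32) [-+-] → (0.893045, -0.4385, -0.3492)–(0.893045, -0.4385, 0.0538114)  len=0.4030
  (v32,v2,v3) [-++] → (0.893045, -0.4385, 0.0538114)–(0.893045, -0.4385, 0.3492)  len=0.2954
  (v32,v3,v33) [-+-] → (0.893045, -0.4385, 0.3492)–(0.509887, -0.4385, 0.87667)  len=0.6519
  (v33,v3,v4) [-++] → (0.509887, -0.4385, 0.87667)–(0.48262, -0.4385, 0.9142)  len=0.0464
  (v33,v4,v5) [-++] → (0.48262, -0.4385, 0.9142)–(0.4385, -0.4385, 0.928535)  len=0.0464

Chained into 1 loop(s):
  loop 1: 20 segments, perimeter = 6.1455
Total perimeter = 6.146
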